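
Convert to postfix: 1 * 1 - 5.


Left to right (same or higher precedence on left)
Postfix: 1 1 * 5 -


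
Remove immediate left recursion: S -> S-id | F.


Left-recursive alternatives: S-id; non-recursive: F
Introduce S': S -> FS', S' -> -idS' | ε


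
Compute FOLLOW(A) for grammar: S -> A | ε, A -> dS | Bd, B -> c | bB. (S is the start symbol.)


$ ∈ FOLLOW(S). For each A -> αBβ: add FIRST(β)\{ε} to FOLLOW(B); if β nullable, add FOLLOW(A).
FOLLOW(A) = {$}


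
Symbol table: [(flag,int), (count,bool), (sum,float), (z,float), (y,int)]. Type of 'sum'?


Lookup 'sum' → type float


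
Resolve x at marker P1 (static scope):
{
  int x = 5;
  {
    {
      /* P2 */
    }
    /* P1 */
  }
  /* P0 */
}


P1's block does not declare x; resolves to the enclosing declaration at depth 0
x = 5


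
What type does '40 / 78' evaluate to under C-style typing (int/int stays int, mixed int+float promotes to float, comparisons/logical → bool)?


Operand types: int / int
Rule: mixed int/float promotes to float; int/int stays int
Result type: int


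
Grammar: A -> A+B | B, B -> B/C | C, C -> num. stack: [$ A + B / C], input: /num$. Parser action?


handle 'B/C' on top
Action: reduce (B -> B/C)


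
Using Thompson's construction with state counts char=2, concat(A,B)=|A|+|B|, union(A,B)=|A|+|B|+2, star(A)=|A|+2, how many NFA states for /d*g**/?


Syntax tree has 2 char leaf(s), 0 union(s), 3 star(s)
chars contribute 2×2 = 4; each union adds +2; each star adds +2
Total: 4 + 0 + 6 = 10 states


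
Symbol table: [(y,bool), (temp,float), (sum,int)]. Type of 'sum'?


Lookup 'sum' → type int


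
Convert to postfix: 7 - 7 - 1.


Left to right (same or higher precedence on left)
Postfix: 7 7 - 1 -


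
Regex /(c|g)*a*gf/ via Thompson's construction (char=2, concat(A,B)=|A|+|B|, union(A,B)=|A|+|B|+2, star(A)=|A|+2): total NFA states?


Syntax tree has 5 char leaf(s), 1 union(s), 2 star(s)
chars contribute 5×2 = 10; each union adds +2; each star adds +2
Total: 10 + 2 + 4 = 16 states


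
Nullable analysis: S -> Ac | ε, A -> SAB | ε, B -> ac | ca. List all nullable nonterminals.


A nonterminal is nullable iff some alternative derives ε (directly, or every symbol in it is nullable)
Nullable: {A, S}


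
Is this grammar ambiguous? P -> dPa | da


balanced d^n…a^n: each string has a unique parse
Unambiguous


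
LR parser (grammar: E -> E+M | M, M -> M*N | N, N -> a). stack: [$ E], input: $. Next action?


start symbol E on stack, input exhausted
Action: accept


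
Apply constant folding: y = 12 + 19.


12 + 19 = 31 at compile time
Optimized: y = 31


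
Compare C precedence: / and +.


'/' is multiplicative (level 10); '+' is additive (level 9)
Higher level binds tighter
'/' has higher precedence than '+'


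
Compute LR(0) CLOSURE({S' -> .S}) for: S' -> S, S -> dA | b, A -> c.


Start: S' -> .S
For each item with dot before a nonterminal B, add B -> .γ for every B-production
Closure: [S' -> .S, S -> .dA, S -> .b]


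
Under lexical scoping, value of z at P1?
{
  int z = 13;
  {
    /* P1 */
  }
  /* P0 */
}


P1's block does not declare z; resolves to the enclosing declaration at depth 0
z = 13


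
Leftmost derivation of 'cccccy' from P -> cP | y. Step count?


Derivation: P => cP => ccP => cccP => ccccP => cccccP => cccccy
Steps: 6


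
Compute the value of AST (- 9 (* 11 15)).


Evaluate inner: (* 11 15) = 165
Evaluate root: (- 9 165) = -156
Result: -156


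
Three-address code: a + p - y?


Break into single-operator statements:
t1 = a + p
t2 = t1 - y


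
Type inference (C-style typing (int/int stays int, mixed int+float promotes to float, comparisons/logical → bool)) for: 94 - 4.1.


Operand types: int - float
Rule: mixed int/float promotes to float; int/int stays int
Result type: float


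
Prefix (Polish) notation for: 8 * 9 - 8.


left-to-right (same/higher precedence on left): tree is (- (* 8 9) 8)
Prefix: - * 8 9 8


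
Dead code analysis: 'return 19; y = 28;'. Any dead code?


statement follows a return and is unreachable
Dead: 'y = 28'


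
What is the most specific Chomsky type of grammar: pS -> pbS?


LHS has context (more than one symbol) and |LHS| ≤ |RHS|
Classification: Type 1 (Context-Sensitive)


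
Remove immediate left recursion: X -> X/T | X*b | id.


Left-recursive alternatives: X/T, X*b; non-recursive: id
Introduce X': X -> idX', X' -> /TX' | *bX' | ε


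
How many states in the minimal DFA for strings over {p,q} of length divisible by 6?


Track length mod 6: states 0..5, accept at 0
Minimal DFA: 6 states


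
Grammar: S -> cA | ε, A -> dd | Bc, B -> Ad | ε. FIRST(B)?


Per alternative of B: FIRST(Ad) = {c, d}; FIRST(ε) = {ε}
FIRST(B) = {c, d, ε}


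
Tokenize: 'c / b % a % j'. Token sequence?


Scan left to right, longest-match per lexeme
Tokens: ID(c), OP(/), ID(b), OP(%), ID(a), OP(%), ID(j)


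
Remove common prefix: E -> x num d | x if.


Common prefix: 'x'
Factored: E -> x E', E' -> num d | if


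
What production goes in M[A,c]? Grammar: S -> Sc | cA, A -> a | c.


For [A, c]: 'c' ∈ FIRST(c)
Entry: A -> c


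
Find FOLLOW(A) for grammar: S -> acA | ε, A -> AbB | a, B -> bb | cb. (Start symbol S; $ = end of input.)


$ ∈ FOLLOW(S). For each A -> αBβ: add FIRST(β)\{ε} to FOLLOW(B); if β nullable, add FOLLOW(A).
FOLLOW(A) = {$, b}


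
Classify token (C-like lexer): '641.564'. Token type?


Pattern: digits with a decimal point
Type: FLOAT_LITERAL


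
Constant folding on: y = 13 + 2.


13 + 2 = 15 at compile time
Optimized: y = 15


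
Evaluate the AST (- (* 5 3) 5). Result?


Evaluate inner: (* 5 3) = 15
Evaluate root: (- 15 5) = 10
Result: 10


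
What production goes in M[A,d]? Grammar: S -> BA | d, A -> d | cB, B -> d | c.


For [A, d]: 'd' ∈ FIRST(d)
Entry: A -> d


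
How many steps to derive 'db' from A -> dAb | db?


Derivation: A => db
Steps: 1


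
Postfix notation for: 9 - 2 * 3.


* has higher precedence, evaluate 2*3 first
Postfix: 9 2 3 * -


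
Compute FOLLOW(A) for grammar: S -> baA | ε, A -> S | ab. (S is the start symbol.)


$ ∈ FOLLOW(S). For each A -> αBβ: add FIRST(β)\{ε} to FOLLOW(B); if β nullable, add FOLLOW(A).
FOLLOW(A) = {$}


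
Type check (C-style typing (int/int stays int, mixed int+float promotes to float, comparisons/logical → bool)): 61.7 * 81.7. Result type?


Operand types: float * float
Rule: mixed int/float promotes to float; int/int stays int
Result type: float


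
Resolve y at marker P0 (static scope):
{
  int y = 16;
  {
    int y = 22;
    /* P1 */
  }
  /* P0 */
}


y declared in the same block as P0
y = 16


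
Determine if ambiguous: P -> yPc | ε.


balanced y^n…c^n: each string has a unique parse
Unambiguous


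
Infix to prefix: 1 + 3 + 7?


left-to-right (same/higher precedence on left): tree is (+ (+ 1 3) 7)
Prefix: + + 1 3 7


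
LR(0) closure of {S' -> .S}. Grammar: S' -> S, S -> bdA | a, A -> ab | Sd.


Start: S' -> .S
For each item with dot before a nonterminal B, add B -> .γ for every B-production
Closure: [S' -> .S, S -> .bdA, S -> .a]


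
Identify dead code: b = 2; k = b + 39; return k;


b is read by k's definition; k is returned
No dead code


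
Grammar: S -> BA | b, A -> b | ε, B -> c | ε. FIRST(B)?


Per alternative of B: FIRST(c) = {c}; FIRST(ε) = {ε}
FIRST(B) = {c, ε}


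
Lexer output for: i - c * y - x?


Scan left to right, longest-match per lexeme
Tokens: ID(i), OP(-), ID(c), OP(*), ID(y), OP(-), ID(x)


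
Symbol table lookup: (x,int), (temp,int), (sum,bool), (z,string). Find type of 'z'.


Lookup 'z' → type string


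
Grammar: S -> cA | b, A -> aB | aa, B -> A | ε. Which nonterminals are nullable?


A nonterminal is nullable iff some alternative derives ε (directly, or every symbol in it is nullable)
Nullable: {B}


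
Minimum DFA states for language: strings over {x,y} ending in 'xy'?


Track the longest suffix of input matching a prefix of 'xy': 3 classes (prefixes of length 0..2)
Minimal DFA: 3 states


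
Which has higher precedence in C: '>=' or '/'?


'/' is multiplicative (level 10); '>=' is relational (level 7)
Higher level binds tighter
'/' has higher precedence than '>='


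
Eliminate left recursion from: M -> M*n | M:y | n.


Left-recursive alternatives: M*n, M:y; non-recursive: n
Introduce M': M -> nM', M' -> *nM' | :yM' | ε


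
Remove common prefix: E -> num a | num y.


Common prefix: 'num'
Factored: E -> num E', E' -> a | y


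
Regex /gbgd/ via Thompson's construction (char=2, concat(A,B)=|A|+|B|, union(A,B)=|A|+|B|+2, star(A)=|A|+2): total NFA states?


Syntax tree has 4 char leaf(s), 0 union(s), 0 star(s)
chars contribute 4×2 = 8; each union adds +2; each star adds +2
Total: 8 + 0 + 0 = 8 states


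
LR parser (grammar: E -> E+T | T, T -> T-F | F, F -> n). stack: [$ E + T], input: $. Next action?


handle 'E+T' on top; lookahead ∈ FOLLOW(E) = {+, $}
Action: reduce (E -> E+T)


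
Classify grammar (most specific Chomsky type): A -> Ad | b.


Left-linear: every RHS is a terminal or one nonterminal followed by a terminal
Classification: Type 3 (Regular)


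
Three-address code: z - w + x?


Break into single-operator statements:
t1 = z - w
t2 = t1 + x


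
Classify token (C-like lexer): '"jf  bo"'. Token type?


Pattern: double-quoted sequence
Type: STRING_LITERAL


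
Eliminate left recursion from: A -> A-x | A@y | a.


Left-recursive alternatives: A-x, A@y; non-recursive: a
Introduce A': A -> aA', A' -> -xA' | @yA' | ε


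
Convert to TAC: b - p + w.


Break into single-operator statements:
t1 = b - p
t2 = t1 + w


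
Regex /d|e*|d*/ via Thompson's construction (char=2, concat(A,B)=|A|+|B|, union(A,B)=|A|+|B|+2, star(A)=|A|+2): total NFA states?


Syntax tree has 3 char leaf(s), 2 union(s), 2 star(s)
chars contribute 3×2 = 6; each union adds +2; each star adds +2
Total: 6 + 4 + 4 = 14 states


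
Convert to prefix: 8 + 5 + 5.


left-to-right (same/higher precedence on left): tree is (+ (+ 8 5) 5)
Prefix: + + 8 5 5


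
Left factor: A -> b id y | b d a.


Common prefix: 'b'
Factored: A -> b A', A' -> id y | d a


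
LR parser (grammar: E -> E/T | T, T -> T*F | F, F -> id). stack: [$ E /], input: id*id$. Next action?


no handle ('E/' is not any RHS); shift 'id'
Action: shift


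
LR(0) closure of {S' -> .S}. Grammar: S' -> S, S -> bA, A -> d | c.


Start: S' -> .S
For each item with dot before a nonterminal B, add B -> .γ for every B-production
Closure: [S' -> .S, S -> .bA]


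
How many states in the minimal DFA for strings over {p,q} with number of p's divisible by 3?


Track (count of p) mod 3: states 0..2, accept at 0
Minimal DFA: 3 states


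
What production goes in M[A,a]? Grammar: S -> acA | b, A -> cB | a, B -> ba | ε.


For [A, a]: 'a' ∈ FIRST(a)
Entry: A -> a


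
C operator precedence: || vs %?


'%' is multiplicative (level 10); '||' is logical OR (level 1)
Higher level binds tighter
'%' has higher precedence than '||'


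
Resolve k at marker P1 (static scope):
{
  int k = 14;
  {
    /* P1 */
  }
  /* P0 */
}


P1's block does not declare k; resolves to the enclosing declaration at depth 0
k = 14


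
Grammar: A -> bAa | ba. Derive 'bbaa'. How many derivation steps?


Derivation: A => bAa => bbaa
Steps: 2


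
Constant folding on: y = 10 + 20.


10 + 20 = 30 at compile time
Optimized: y = 30


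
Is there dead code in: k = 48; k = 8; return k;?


first assignment to k is overwritten before any read
Dead: 'k = 48'


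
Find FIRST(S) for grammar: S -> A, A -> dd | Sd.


Per alternative of S: FIRST(A) = {d}
FIRST(S) = {d}


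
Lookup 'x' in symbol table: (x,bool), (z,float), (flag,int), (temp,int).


Lookup 'x' → type bool


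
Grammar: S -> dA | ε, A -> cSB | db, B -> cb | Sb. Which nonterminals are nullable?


A nonterminal is nullable iff some alternative derives ε (directly, or every symbol in it is nullable)
Nullable: {S}


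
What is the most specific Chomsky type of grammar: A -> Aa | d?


Left-linear: every RHS is a terminal or one nonterminal followed by a terminal
Classification: Type 3 (Regular)


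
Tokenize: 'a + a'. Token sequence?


Scan left to right, longest-match per lexeme
Tokens: ID(a), OP(+), ID(a)


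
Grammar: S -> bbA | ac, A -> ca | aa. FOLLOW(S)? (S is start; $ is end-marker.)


$ ∈ FOLLOW(S). For each A -> αBβ: add FIRST(β)\{ε} to FOLLOW(B); if β nullable, add FOLLOW(A).
FOLLOW(S) = {$}


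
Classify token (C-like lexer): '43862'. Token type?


Pattern: digits only
Type: INTEGER_LITERAL


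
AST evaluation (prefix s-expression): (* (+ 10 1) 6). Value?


Evaluate inner: (+ 10 1) = 11
Evaluate root: (* 11 6) = 66
Result: 66


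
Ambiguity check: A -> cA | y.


right-linear, alternatives start with distinct terminals 'c' vs 'y': unique leftmost derivation
Unambiguous


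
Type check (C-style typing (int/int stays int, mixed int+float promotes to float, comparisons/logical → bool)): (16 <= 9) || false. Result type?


Operand types: bool || bool
Rule: logical operators take bool operands and yield bool
Result type: bool


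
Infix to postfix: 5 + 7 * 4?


* has higher precedence, evaluate 7*4 first
Postfix: 5 7 4 * +


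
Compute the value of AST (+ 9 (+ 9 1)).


Evaluate inner: (+ 9 1) = 10
Evaluate root: (+ 9 10) = 19
Result: 19


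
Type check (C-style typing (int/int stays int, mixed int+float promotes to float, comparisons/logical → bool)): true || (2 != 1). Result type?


Operand types: bool || bool
Rule: logical operators take bool operands and yield bool
Result type: bool


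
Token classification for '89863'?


Pattern: digits only
Type: INTEGER_LITERAL


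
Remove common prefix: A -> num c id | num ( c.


Common prefix: 'num'
Factored: A -> num A', A' -> c id | ( c


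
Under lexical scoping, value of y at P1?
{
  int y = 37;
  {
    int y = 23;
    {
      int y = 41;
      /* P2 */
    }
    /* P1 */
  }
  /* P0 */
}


y declared in the same block as P1
y = 23


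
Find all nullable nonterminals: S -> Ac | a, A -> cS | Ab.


A nonterminal is nullable iff some alternative derives ε (directly, or every symbol in it is nullable)
Nullable: {}


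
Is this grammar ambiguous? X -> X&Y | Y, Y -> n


precedence layered via separate nonterminal Y: deterministic
Unambiguous


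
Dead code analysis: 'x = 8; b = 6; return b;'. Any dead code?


x is assigned but never read
Dead: 'x = 8'


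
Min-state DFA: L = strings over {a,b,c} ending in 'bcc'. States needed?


Track the longest suffix of input matching a prefix of 'bcc': 4 classes (prefixes of length 0..3)
Minimal DFA: 4 states


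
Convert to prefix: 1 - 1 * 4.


'*' binds tighter: tree is (- 1 (* 1 4))
Prefix: - 1 * 1 4


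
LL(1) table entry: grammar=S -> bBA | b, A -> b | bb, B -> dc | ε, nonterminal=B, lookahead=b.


For [B, b]: ε is nullable and 'b' ∈ FOLLOW(B)
Entry: B -> ε


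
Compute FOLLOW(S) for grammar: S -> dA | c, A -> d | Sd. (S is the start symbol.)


$ ∈ FOLLOW(S). For each A -> αBβ: add FIRST(β)\{ε} to FOLLOW(B); if β nullable, add FOLLOW(A).
FOLLOW(S) = {$, d}


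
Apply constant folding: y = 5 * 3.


5 * 3 = 15 at compile time
Optimized: y = 15


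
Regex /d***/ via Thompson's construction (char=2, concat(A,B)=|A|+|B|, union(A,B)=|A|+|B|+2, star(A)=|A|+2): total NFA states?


Syntax tree has 1 char leaf(s), 0 union(s), 3 star(s)
chars contribute 1×2 = 2; each union adds +2; each star adds +2
Total: 2 + 0 + 6 = 8 states


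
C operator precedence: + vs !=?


'+' is additive (level 9); '!=' is equality (level 6)
Higher level binds tighter
'+' has higher precedence than '!='


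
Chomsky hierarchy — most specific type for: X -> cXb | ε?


Single nonterminal LHS, but c^n b^n is not regular
Classification: Type 2 (Context-Free)


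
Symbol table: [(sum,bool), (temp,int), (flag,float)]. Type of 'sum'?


Lookup 'sum' → type bool


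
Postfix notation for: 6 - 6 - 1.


Left to right (same or higher precedence on left)
Postfix: 6 6 - 1 -


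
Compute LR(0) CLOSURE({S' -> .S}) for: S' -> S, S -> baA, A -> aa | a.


Start: S' -> .S
For each item with dot before a nonterminal B, add B -> .γ for every B-production
Closure: [S' -> .S, S -> .baA]


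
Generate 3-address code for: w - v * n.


Break into single-operator statements:
t1 = v * n
t2 = w - t1


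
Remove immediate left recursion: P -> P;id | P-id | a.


Left-recursive alternatives: P;id, P-id; non-recursive: a
Introduce P': P -> aP', P' -> ;idP' | -idP' | ε


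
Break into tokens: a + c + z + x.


Scan left to right, longest-match per lexeme
Tokens: ID(a), OP(+), ID(c), OP(+), ID(z), OP(+), ID(x)


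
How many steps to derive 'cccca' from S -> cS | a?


Derivation: S => cS => ccS => cccS => ccccS => cccca
Steps: 5


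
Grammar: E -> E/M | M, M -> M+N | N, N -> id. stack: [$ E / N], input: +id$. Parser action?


'N' (not preceded by M+) is the handle for M -> N
Action: reduce (M -> N)


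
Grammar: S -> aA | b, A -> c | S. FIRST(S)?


Per alternative of S: FIRST(aA) = {a}; FIRST(b) = {b}
FIRST(S) = {a, b}


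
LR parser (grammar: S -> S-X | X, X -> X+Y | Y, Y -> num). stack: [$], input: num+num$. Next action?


no handle on stack; shift 'num'
Action: shift


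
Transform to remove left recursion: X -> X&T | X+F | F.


Left-recursive alternatives: X&T, X+F; non-recursive: F
Introduce X': X -> FX', X' -> &TX' | +FX' | ε


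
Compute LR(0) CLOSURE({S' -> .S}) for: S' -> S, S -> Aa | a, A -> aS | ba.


Start: S' -> .S
For each item with dot before a nonterminal B, add B -> .γ for every B-production
Closure: [S' -> .S, S -> .Aa, S -> .a, A -> .aS, A -> .ba]


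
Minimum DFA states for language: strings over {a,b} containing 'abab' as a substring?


KMP-style automaton: 4 progress states + 1 absorbing accept = 5
Minimal DFA: 5 states


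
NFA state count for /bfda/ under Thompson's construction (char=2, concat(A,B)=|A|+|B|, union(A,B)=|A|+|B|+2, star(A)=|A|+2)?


Syntax tree has 4 char leaf(s), 0 union(s), 0 star(s)
chars contribute 4×2 = 8; each union adds +2; each star adds +2
Total: 8 + 0 + 0 = 8 states


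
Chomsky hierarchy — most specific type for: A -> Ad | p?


Left-linear: every RHS is a terminal or one nonterminal followed by a terminal
Classification: Type 3 (Regular)


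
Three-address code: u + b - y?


Break into single-operator statements:
t1 = u + b
t2 = t1 - y


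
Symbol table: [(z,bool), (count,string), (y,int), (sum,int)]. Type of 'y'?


Lookup 'y' → type int


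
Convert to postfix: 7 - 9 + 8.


Left to right (same or higher precedence on left)
Postfix: 7 9 - 8 +


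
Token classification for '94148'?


Pattern: digits only
Type: INTEGER_LITERAL


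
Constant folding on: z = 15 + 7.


15 + 7 = 22 at compile time
Optimized: z = 22


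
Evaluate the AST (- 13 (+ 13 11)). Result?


Evaluate inner: (+ 13 11) = 24
Evaluate root: (- 13 24) = -11
Result: -11


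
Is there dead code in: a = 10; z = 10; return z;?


a is assigned but never read
Dead: 'a = 10'


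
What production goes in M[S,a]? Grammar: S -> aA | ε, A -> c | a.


For [S, a]: 'a' ∈ FIRST(aA)
Entry: S -> aA


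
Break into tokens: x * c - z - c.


Scan left to right, longest-match per lexeme
Tokens: ID(x), OP(*), ID(c), OP(-), ID(z), OP(-), ID(c)


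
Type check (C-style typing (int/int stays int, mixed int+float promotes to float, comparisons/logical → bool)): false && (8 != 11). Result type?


Operand types: bool && bool
Rule: logical operators take bool operands and yield bool
Result type: bool


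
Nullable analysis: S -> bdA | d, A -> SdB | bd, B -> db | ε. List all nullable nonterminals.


A nonterminal is nullable iff some alternative derives ε (directly, or every symbol in it is nullable)
Nullable: {B}


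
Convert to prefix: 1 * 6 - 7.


left-to-right (same/higher precedence on left): tree is (- (* 1 6) 7)
Prefix: - * 1 6 7


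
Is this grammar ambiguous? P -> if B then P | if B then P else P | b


dangling else: 'if B then if B then b else b' parses two ways
Ambiguous


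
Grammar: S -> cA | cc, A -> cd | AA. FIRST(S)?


Per alternative of S: FIRST(cA) = {c}; FIRST(cc) = {c}
FIRST(S) = {c}


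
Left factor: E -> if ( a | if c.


Common prefix: 'if'
Factored: E -> if E', E' -> ( a | c


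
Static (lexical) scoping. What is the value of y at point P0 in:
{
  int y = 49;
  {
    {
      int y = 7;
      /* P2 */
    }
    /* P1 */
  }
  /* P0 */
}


y declared in the same block as P0
y = 49


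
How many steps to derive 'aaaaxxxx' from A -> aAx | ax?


Derivation: A => aAx => aaAxx => aaaAxxx => aaaaxxxx
Steps: 4


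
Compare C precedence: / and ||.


'/' is multiplicative (level 10); '||' is logical OR (level 1)
Higher level binds tighter
'/' has higher precedence than '||'


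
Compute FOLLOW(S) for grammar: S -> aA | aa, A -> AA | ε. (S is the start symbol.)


$ ∈ FOLLOW(S). For each A -> αBβ: add FIRST(β)\{ε} to FOLLOW(B); if β nullable, add FOLLOW(A).
FOLLOW(S) = {$}


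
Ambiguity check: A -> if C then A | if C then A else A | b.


dangling else: 'if C then if C then b else b' parses two ways
Ambiguous


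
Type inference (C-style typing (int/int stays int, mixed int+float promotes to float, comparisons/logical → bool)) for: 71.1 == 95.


Operand types: float == int
Rule: comparison yields bool
Result type: bool


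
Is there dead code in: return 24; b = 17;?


statement follows a return and is unreachable
Dead: 'b = 17'


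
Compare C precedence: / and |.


'/' is multiplicative (level 10); '|' is bitwise OR (level 3)
Higher level binds tighter
'/' has higher precedence than '|'


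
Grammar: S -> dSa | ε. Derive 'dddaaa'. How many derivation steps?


Derivation: S => dSa => ddSaa => dddSaaa => dddaaa
Steps: 4


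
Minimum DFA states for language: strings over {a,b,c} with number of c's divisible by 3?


Track (count of c) mod 3: states 0..2, accept at 0
Minimal DFA: 3 states


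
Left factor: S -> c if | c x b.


Common prefix: 'c'
Factored: S -> c S', S' -> if | x b


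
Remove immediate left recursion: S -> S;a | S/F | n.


Left-recursive alternatives: S;a, S/F; non-recursive: n
Introduce S': S -> nS', S' -> ;aS' | /FS' | ε


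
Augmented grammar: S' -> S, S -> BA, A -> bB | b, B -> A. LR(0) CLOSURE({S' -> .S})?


Start: S' -> .S
For each item with dot before a nonterminal B, add B -> .γ for every B-production
Closure: [S' -> .S, S -> .BA, B -> .A, A -> .bB, A -> .b]


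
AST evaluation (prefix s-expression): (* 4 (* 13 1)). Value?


Evaluate inner: (* 13 1) = 13
Evaluate root: (* 4 13) = 52
Result: 52


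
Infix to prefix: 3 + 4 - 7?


left-to-right (same/higher precedence on left): tree is (- (+ 3 4) 7)
Prefix: - + 3 4 7


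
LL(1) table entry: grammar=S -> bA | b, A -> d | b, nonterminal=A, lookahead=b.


For [A, b]: 'b' ∈ FIRST(b)
Entry: A -> b


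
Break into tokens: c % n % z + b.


Scan left to right, longest-match per lexeme
Tokens: ID(c), OP(%), ID(n), OP(%), ID(z), OP(+), ID(b)


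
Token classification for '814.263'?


Pattern: digits with a decimal point
Type: FLOAT_LITERAL


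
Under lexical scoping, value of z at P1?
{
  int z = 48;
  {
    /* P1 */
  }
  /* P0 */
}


P1's block does not declare z; resolves to the enclosing declaration at depth 0
z = 48


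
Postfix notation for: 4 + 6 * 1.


* has higher precedence, evaluate 6*1 first
Postfix: 4 6 1 * +


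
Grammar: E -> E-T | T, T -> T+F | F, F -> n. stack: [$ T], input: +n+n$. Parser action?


shift '+' to continue T -> T+F
Action: shift


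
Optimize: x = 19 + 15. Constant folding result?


19 + 15 = 34 at compile time
Optimized: x = 34


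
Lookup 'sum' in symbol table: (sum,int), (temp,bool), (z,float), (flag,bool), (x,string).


Lookup 'sum' → type int


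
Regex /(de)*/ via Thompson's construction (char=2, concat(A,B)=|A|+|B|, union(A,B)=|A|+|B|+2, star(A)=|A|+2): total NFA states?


Syntax tree has 2 char leaf(s), 0 union(s), 1 star(s)
chars contribute 2×2 = 4; each union adds +2; each star adds +2
Total: 4 + 0 + 2 = 6 states


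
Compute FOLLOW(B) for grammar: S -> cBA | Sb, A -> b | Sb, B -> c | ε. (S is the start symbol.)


$ ∈ FOLLOW(S). For each A -> αBβ: add FIRST(β)\{ε} to FOLLOW(B); if β nullable, add FOLLOW(A).
FOLLOW(B) = {b, c}


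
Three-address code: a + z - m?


Break into single-operator statements:
t1 = a + z
t2 = t1 - m


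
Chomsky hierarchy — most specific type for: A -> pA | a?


Right-linear: every RHS is a terminal or a terminal followed by one nonterminal
Classification: Type 3 (Regular)


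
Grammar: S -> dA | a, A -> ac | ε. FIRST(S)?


Per alternative of S: FIRST(dA) = {d}; FIRST(a) = {a}
FIRST(S) = {a, d}


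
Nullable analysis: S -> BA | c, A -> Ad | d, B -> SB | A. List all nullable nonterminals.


A nonterminal is nullable iff some alternative derives ε (directly, or every symbol in it is nullable)
Nullable: {}


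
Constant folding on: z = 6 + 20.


6 + 20 = 26 at compile time
Optimized: z = 26


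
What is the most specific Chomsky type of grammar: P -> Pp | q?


Left-linear: every RHS is a terminal or one nonterminal followed by a terminal
Classification: Type 3 (Regular)


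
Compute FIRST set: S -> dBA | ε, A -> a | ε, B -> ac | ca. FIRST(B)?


Per alternative of B: FIRST(ac) = {a}; FIRST(ca) = {c}
FIRST(B) = {a, c}


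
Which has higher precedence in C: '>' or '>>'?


'>>' is shift (level 8); '>' is relational (level 7)
Higher level binds tighter
'>>' has higher precedence than '>'


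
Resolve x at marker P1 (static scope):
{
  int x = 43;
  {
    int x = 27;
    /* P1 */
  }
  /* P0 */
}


x declared in the same block as P1
x = 27


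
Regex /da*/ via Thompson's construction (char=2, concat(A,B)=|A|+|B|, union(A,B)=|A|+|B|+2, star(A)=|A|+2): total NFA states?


Syntax tree has 2 char leaf(s), 0 union(s), 1 star(s)
chars contribute 2×2 = 4; each union adds +2; each star adds +2
Total: 4 + 0 + 2 = 6 states


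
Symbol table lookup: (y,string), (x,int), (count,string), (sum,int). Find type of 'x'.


Lookup 'x' → type int


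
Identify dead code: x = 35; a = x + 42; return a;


x is read by a's definition; a is returned
No dead code


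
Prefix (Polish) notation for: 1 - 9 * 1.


'*' binds tighter: tree is (- 1 (* 9 1))
Prefix: - 1 * 9 1


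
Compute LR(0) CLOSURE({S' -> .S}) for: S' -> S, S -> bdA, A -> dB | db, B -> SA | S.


Start: S' -> .S
For each item with dot before a nonterminal B, add B -> .γ for every B-production
Closure: [S' -> .S, S -> .bdA]


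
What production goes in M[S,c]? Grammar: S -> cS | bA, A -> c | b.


For [S, c]: 'c' ∈ FIRST(cS)
Entry: S -> cS


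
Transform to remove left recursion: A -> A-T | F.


Left-recursive alternatives: A-T; non-recursive: F
Introduce A': A -> FA', A' -> -TA' | ε


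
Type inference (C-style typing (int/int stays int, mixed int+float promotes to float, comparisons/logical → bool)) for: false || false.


Operand types: bool || bool
Rule: logical operators take bool operands and yield bool
Result type: bool


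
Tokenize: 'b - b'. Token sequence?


Scan left to right, longest-match per lexeme
Tokens: ID(b), OP(-), ID(b)


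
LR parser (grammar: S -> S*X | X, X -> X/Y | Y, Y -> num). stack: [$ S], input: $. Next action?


start symbol S on stack, input exhausted
Action: accept


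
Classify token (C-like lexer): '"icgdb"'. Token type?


Pattern: double-quoted sequence
Type: STRING_LITERAL


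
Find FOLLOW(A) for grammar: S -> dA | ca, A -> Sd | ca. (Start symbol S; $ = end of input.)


$ ∈ FOLLOW(S). For each A -> αBβ: add FIRST(β)\{ε} to FOLLOW(B); if β nullable, add FOLLOW(A).
FOLLOW(A) = {$, d}


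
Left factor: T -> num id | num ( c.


Common prefix: 'num'
Factored: T -> num T', T' -> id | ( c


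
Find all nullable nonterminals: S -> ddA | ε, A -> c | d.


A nonterminal is nullable iff some alternative derives ε (directly, or every symbol in it is nullable)
Nullable: {S}


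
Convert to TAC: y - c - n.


Break into single-operator statements:
t1 = y - c
t2 = t1 - n


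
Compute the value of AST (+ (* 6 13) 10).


Evaluate inner: (* 6 13) = 78
Evaluate root: (+ 78 10) = 88
Result: 88


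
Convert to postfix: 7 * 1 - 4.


Left to right (same or higher precedence on left)
Postfix: 7 1 * 4 -


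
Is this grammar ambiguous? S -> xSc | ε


balanced x^n…c^n: each string has a unique parse
Unambiguous


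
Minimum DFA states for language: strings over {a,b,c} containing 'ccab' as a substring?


KMP-style automaton: 4 progress states + 1 absorbing accept = 5
Minimal DFA: 5 states


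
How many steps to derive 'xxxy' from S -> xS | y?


Derivation: S => xS => xxS => xxxS => xxxy
Steps: 4


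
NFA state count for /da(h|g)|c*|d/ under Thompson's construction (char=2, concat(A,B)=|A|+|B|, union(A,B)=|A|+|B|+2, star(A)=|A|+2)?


Syntax tree has 6 char leaf(s), 3 union(s), 1 star(s)
chars contribute 6×2 = 12; each union adds +2; each star adds +2
Total: 12 + 6 + 2 = 20 states


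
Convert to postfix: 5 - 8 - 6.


Left to right (same or higher precedence on left)
Postfix: 5 8 - 6 -


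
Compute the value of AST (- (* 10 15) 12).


Evaluate inner: (* 10 15) = 150
Evaluate root: (- 150 12) = 138
Result: 138


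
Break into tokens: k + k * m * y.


Scan left to right, longest-match per lexeme
Tokens: ID(k), OP(+), ID(k), OP(*), ID(m), OP(*), ID(y)


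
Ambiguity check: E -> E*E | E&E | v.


'v*v&v' has two parse trees (no precedence encoded between * and &)
Ambiguous


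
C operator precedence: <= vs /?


'/' is multiplicative (level 10); '<=' is relational (level 7)
Higher level binds tighter
'/' has higher precedence than '<='


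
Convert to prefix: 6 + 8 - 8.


left-to-right (same/higher precedence on left): tree is (- (+ 6 8) 8)
Prefix: - + 6 8 8


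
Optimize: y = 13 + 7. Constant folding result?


13 + 7 = 20 at compile time
Optimized: y = 20


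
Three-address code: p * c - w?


Break into single-operator statements:
t1 = p * c
t2 = t1 - w


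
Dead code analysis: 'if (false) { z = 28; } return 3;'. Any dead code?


condition is constant false, so the whole block is unreachable
Dead: 'if (false) { z = 28; }'


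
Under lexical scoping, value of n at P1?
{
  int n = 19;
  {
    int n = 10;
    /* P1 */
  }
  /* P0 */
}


n declared in the same block as P1
n = 10


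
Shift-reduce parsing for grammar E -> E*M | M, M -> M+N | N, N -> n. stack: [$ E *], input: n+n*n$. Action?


no handle ('E*' is not any RHS); shift 'n'
Action: shift


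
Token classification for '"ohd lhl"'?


Pattern: double-quoted sequence
Type: STRING_LITERAL


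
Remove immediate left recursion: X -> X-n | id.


Left-recursive alternatives: X-n; non-recursive: id
Introduce X': X -> idX', X' -> -nX' | ε


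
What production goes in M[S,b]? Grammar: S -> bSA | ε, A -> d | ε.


For [S, b]: 'b' ∈ FIRST(bSA)
Entry: S -> bSA


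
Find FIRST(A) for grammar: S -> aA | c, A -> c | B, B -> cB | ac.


Per alternative of A: FIRST(c) = {c}; FIRST(B) = {a, c}
FIRST(A) = {a, c}


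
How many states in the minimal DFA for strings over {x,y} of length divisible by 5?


Track length mod 5: states 0..4, accept at 0
Minimal DFA: 5 states


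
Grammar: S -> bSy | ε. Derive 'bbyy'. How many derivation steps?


Derivation: S => bSy => bbSyy => bbyy
Steps: 3


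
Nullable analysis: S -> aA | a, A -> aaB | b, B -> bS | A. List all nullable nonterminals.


A nonterminal is nullable iff some alternative derives ε (directly, or every symbol in it is nullable)
Nullable: {}


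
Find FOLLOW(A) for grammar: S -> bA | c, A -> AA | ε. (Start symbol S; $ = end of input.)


$ ∈ FOLLOW(S). For each A -> αBβ: add FIRST(β)\{ε} to FOLLOW(B); if β nullable, add FOLLOW(A).
FOLLOW(A) = {$}


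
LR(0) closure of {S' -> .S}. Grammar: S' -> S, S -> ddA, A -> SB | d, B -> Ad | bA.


Start: S' -> .S
For each item with dot before a nonterminal B, add B -> .γ for every B-production
Closure: [S' -> .S, S -> .ddA]


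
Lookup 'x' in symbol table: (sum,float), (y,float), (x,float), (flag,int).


Lookup 'x' → type float


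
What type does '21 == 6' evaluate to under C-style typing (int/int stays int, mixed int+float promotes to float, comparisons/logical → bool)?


Operand types: int == int
Rule: comparison yields bool
Result type: bool


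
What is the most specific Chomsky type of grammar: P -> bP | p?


Right-linear: every RHS is a terminal or a terminal followed by one nonterminal
Classification: Type 3 (Regular)


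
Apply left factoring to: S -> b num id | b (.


Common prefix: 'b'
Factored: S -> b S', S' -> num id | (


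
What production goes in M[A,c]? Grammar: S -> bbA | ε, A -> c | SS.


For [A, c]: 'c' ∈ FIRST(c)
Entry: A -> c


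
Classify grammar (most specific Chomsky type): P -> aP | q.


Right-linear: every RHS is a terminal or a terminal followed by one nonterminal
Classification: Type 3 (Regular)


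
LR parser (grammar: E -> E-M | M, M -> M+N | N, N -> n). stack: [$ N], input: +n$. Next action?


'N' (not preceded by M+) is the handle for M -> N
Action: reduce (M -> N)


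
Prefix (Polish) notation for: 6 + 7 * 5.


'*' binds tighter: tree is (+ 6 (* 7 5))
Prefix: + 6 * 7 5


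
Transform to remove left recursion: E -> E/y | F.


Left-recursive alternatives: E/y; non-recursive: F
Introduce E': E -> FE', E' -> /yE' | ε


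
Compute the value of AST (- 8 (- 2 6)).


Evaluate inner: (- 2 6) = -4
Evaluate root: (- 8 -4) = 12
Result: 12


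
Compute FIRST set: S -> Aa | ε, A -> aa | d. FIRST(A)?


Per alternative of A: FIRST(aa) = {a}; FIRST(d) = {d}
FIRST(A) = {a, d}


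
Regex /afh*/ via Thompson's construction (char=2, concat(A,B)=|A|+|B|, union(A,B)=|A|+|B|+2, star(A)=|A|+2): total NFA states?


Syntax tree has 3 char leaf(s), 0 union(s), 1 star(s)
chars contribute 3×2 = 6; each union adds +2; each star adds +2
Total: 6 + 0 + 2 = 8 states


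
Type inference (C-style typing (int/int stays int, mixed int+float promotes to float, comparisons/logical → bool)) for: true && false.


Operand types: bool && bool
Rule: logical operators take bool operands and yield bool
Result type: bool


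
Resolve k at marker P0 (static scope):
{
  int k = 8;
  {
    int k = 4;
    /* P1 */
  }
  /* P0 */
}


k declared in the same block as P0
k = 8


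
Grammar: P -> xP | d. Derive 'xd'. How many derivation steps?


Derivation: P => xP => xd
Steps: 2


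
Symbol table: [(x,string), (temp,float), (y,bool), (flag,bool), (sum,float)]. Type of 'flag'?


Lookup 'flag' → type bool


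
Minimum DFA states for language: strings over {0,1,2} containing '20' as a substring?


KMP-style automaton: 2 progress states + 1 absorbing accept = 3
Minimal DFA: 3 states


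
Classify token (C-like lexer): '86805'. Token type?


Pattern: digits only
Type: INTEGER_LITERAL


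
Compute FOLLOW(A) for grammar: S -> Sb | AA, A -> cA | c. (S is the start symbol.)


$ ∈ FOLLOW(S). For each A -> αBβ: add FIRST(β)\{ε} to FOLLOW(B); if β nullable, add FOLLOW(A).
FOLLOW(A) = {$, b, c}


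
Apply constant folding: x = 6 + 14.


6 + 14 = 20 at compile time
Optimized: x = 20


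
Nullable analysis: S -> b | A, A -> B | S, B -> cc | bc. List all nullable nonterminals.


A nonterminal is nullable iff some alternative derives ε (directly, or every symbol in it is nullable)
Nullable: {}


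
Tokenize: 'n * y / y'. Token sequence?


Scan left to right, longest-match per lexeme
Tokens: ID(n), OP(*), ID(y), OP(/), ID(y)


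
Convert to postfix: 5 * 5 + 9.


Left to right (same or higher precedence on left)
Postfix: 5 5 * 9 +


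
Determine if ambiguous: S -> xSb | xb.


balanced x^n…b^n: each string has a unique parse
Unambiguous


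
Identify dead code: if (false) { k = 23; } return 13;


condition is constant false, so the whole block is unreachable
Dead: 'if (false) { k = 23; }'


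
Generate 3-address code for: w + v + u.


Break into single-operator statements:
t1 = w + v
t2 = t1 + u


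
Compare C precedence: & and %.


'%' is multiplicative (level 10); '&' is bitwise AND (level 5)
Higher level binds tighter
'%' has higher precedence than '&'


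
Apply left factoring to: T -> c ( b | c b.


Common prefix: 'c'
Factored: T -> c T', T' -> ( b | b


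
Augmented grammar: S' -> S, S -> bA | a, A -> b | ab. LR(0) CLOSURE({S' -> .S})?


Start: S' -> .S
For each item with dot before a nonterminal B, add B -> .γ for every B-production
Closure: [S' -> .S, S -> .bA, S -> .a]


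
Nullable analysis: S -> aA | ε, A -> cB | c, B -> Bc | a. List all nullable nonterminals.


A nonterminal is nullable iff some alternative derives ε (directly, or every symbol in it is nullable)
Nullable: {S}


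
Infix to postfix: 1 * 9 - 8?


Left to right (same or higher precedence on left)
Postfix: 1 9 * 8 -


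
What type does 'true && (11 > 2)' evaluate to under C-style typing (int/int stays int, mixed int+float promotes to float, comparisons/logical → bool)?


Operand types: bool && bool
Rule: logical operators take bool operands and yield bool
Result type: bool


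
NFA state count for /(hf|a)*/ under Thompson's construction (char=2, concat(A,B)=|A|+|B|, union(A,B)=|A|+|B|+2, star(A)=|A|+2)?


Syntax tree has 3 char leaf(s), 1 union(s), 1 star(s)
chars contribute 3×2 = 6; each union adds +2; each star adds +2
Total: 6 + 2 + 2 = 10 states


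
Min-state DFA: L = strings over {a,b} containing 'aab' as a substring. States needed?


KMP-style automaton: 3 progress states + 1 absorbing accept = 4
Minimal DFA: 4 states


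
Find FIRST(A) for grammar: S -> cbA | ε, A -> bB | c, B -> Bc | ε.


Per alternative of A: FIRST(bB) = {b}; FIRST(c) = {c}
FIRST(A) = {b, c}


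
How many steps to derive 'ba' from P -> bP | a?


Derivation: P => bP => ba
Steps: 2


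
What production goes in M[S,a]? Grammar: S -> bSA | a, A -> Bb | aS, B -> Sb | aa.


For [S, a]: 'a' ∈ FIRST(a)
Entry: S -> a


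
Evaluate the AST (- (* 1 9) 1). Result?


Evaluate inner: (* 1 9) = 9
Evaluate root: (- 9 1) = 8
Result: 8


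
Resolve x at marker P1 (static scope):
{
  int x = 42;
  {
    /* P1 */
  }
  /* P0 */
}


P1's block does not declare x; resolves to the enclosing declaration at depth 0
x = 42


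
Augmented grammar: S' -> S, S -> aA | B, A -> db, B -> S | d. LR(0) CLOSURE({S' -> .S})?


Start: S' -> .S
For each item with dot before a nonterminal B, add B -> .γ for every B-production
Closure: [S' -> .S, S -> .aA, S -> .B, B -> .S, B -> .d]
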